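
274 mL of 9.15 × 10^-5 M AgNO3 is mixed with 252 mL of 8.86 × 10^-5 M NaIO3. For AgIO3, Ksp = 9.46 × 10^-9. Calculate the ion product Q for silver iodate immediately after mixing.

Total volume = 274 + 252 = 526 mL.
[Ag^+] = 9.15 × 10^-5 × (274/526) = 4.766 x 10^-5 M
[IO3^-] = 8.86 × 10^-5 × (252/526) = 4.245 × 10^-5 M
AgIO3(s) ⇌ Ag^+(aq) + IO3^-(aq), so Q = [Ag^+][IO3^-]
Q = (4.766 × 10^-5)(4.245 x 10^-5) = 2.02 x 10^-9
Q < Ksp, so no precipitate of AgIO3 forms.

2.02e-9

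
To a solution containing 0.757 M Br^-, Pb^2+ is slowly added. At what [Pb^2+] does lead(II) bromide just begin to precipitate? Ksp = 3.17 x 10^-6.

[Pb^2+] ≈ 5.53 x 10^-6 M

PbBr2(s) ⇌ Pb^2+(aq) + 2 Br^-(aq)
Ksp = [Pb^2+][Br^-]^2
Precipitation begins when Q = Ksp. With [Br^-] = 0.757 M:
3.17 x 10^-6 = (0.757)^2 × [Pb^2+]
[Pb^2+] = (3.17 x 10^-6 / 5.730 × 10^-1) = 5.53 × 10^-6 M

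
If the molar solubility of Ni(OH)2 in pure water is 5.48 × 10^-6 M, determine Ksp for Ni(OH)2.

Ni(OH)2(s) <=> Ni^2+ + 2 OH^-
If s mol/L of Ni(OH)2 dissolves, [Ni^2+] = s and [OH^-] = 2s.
Ksp = [Ni^2+][OH^-]^2
So Ksp = s × (2s)^2 = 4s^3
With s = 5.48 × 10^-6: Ksp = 6.58 × 10^-16

Ksp ≈ 6.58 × 10^-16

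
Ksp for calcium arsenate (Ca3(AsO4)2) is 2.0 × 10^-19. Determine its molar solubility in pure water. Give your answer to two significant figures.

Ca3(AsO4)2(s) ⇌ 3 Ca^2+ + 2 AsO4^3-
Ksp = [Ca^2+]^3[AsO4^3-]^2
If s mol/L of Ca3(AsO4)2 dissolves, [Ca^2+] = 3s and [AsO4^3-] = 2s.
Ksp = (3s)^3(2s)^2 = 108s^5
Solving, s = (2.0 × 10^-19/108)^(1/5) = 7.1 x 10^-5 M

s = 7.1e-5 M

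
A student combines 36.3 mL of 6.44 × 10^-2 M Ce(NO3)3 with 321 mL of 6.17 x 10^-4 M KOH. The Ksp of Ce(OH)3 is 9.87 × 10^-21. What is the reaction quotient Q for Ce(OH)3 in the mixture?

Total volume = 36.3 + 321 = 357.3 mL.
[Ce^3+] = 6.44 × 10^-2 × (36.3/357.3) = 6.543 × 10^-3 M
[OH^-] = 6.17 × 10^-4 × (321/357.3) = 5.543 × 10^-4 M
Ce(OH)3(s) ⇌ Ce^3+ + 3 OH^-, so Q = [Ce^3+][OH^-]^3
Q = (6.543 × 10^-3)(5.543 × 10^-4)^3 = 1.11 x 10^-12
Q > Ksp, so Ce(OH)3 will precipitate.

Q ≈ 1.11 x 10^-12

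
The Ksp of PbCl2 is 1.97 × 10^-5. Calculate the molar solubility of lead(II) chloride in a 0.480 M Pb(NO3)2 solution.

s ≈ 3.20e-3 M

PbCl2(s) ⇌ Pb^2+(aq) + 2 Cl^-(aq)
Ksp = [Pb^2+][Cl^-]^2
Let s = moles of PbCl2 that dissolve per litre. [Pb^2+] = 0.480 + s ≈ 0.480, [Cl^-] = 2s (common-ion effect: Pb^2+ is already 0.480 M).
Ksp ≈ 0.480 × (2s)^2
s = 3.20 × 10^-3 M
Check: s = 3.2 × 10^-3 ≪ 0.480, so the approximation is valid.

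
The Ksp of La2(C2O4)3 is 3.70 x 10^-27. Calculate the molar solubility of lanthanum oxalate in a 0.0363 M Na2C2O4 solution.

s ≈ 4.40 × 10^-12 M

La2(C2O4)3(s) ⇌ 2 La^3+ + 3 C2O4^2-
Ksp = [La^3+]^2[C2O4^2-]^3
Let s be the molar solubility in this solution. [La^3+] = 2s, [C2O4^2-] = 0.0363 + 3s ≈ 0.0363 (since C2O4^2- from Na2C2O4 dominates).
Ksp ≈ (2s)^2 × (0.0363)^3
s = 4.40 × 10^-12 M
Check: 3s = 1.3 × 10^-11 ≪ 0.0363, so the approximation is valid.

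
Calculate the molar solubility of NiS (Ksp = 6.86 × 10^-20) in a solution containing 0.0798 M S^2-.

NiS(s) <=> Ni^2+(aq) + S^2-(aq)
Ksp = [Ni^2+][S^2-]
Let s be the molar solubility in this solution. [Ni^2+] = s, [S^2-] = 0.0798 + s ≈ 0.0798 (since the S^2- already present dominates).
Ksp ≈ s × 0.0798
s = 8.60 × 10^-19 M
Check: s = 8.6 × 10^-19 ≪ 0.0798, so the approximation is valid.

s ≈ 8.60e-19 M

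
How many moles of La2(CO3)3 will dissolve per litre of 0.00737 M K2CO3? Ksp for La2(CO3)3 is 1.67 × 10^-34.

La2(CO3)3(s) ⇌ 2 La^3+(aq) + 3 CO3^2-(aq)
Ksp = [La^3+]^2[CO3^2-]^3
Let s be the molar solubility in this solution. [La^3+] = 2s, [CO3^2-] = 0.00737 + 3s ≈ 0.00737 (since CO3^2- from K2CO3 dominates).
Ksp ≈ (2s)^2 × (0.00737)^3
s = 1.02 × 10^-14 M
Check: 3s = 3.1 × 10^-14 ≪ 0.00737, so the approximation is valid.

s ≈ 1.02e-14 M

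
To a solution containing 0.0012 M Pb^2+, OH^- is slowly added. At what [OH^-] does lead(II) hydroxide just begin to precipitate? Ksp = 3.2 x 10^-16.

[OH^-] ≈ 5.2 × 10^-7 M

Pb(OH)2(s) ⇌ Pb^2+(aq) + 2 OH^-(aq)
Ksp = [Pb^2+][OH^-]^2
Precipitation begins when Q = Ksp. With [Pb^2+] = 0.0012 M:
3.2 x 10^-16 = (0.0012) × [OH^-]^2
[OH^-] = (3.2 x 10^-16 / 1.2 × 10^-3)^(1/2) = 5.2 × 10^-7 M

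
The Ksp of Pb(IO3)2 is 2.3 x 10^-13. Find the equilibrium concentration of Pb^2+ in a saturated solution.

[Pb^2+] = 3.9e-5 M

Pb(IO3)2(s) ⇌ Pb^2+(aq) + 2 IO3^-(aq)
Ksp = [Pb^2+][IO3^-]^2
For each mole of Pb(IO3)2 that dissolves: [Pb^2+] = s, [IO3^-] = 2s.
So Ksp = s × (2s)^2 = 4s^3
s = (2.3 x 10^-13 / 4)^(1/3) = 3.86 × 10^-5 M
[Pb^2+] = s = 3.9 × 10^-5 M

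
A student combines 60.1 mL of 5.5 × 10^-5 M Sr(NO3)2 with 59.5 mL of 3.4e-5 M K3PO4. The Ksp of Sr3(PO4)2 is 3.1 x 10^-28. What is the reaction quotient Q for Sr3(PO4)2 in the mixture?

Total volume = 60.1 + 59.5 = 119.6 mL.
[Sr^2+] = 5.5 × 10^-5 × (60.1/119.6) = 2.76 × 10^-5 M
[PO4^3-] = 3.4 × 10^-5 × (59.5/119.6) = 1.69 × 10^-5 M
Sr3(PO4)2(s) ⇌ 3 Sr^2+(aq) + 2 PO4^3-(aq), so Q = [Sr^2+]^3[PO4^3-]^2
Q = (2.76 × 10^-5)^3(1.69 × 10^-5)^2 = 6.0 x 10^-24
Q > Ksp, so Sr3(PO4)2 will precipitate.

Q ≈ 6.0 × 10^-24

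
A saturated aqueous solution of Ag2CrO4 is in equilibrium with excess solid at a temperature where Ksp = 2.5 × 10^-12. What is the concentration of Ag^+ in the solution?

Ag2CrO4(s) ⇌ 2 Ag^+ + CrO4^2-
Ksp = [Ag^+]^2[CrO4^2-]
If s mol/L of Ag2CrO4 dissolves, [Ag^+] = 2s and [CrO4^2-] = s.
So Ksp = (2s)^2 × s = 4s^3
Solving, s = (2.5 × 10^-12/4)^(1/3) = 8.55 x 10^-5 M
[Ag^+] = 2s = 1.7 × 10^-4 M

[Ag^+] ≈ 1.7 × 10^-4 M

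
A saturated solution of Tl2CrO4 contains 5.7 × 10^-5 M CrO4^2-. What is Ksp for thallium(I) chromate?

Ksp ≈ 7.4 × 10^-13

Tl2CrO4(s) ⇌ 2 Tl^+ + CrO4^2-
Stoichiometry gives [Tl^+] = (2/1)[CrO4^2-] = 1.14 x 10^-4 M.
Ksp = [Tl^+]^2[CrO4^2-]
Ksp = (1.14 × 10^-4)^2 × 5.7 × 10^-5 = 7.4 × 10^-13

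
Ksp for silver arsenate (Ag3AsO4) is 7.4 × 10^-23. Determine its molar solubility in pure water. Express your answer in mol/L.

1.3 × 10^-6 M

Ag3AsO4(s) ⇌ 3 Ag^+(aq) + AsO4^3-(aq)
Ksp = [Ag^+]^3[AsO4^3-]
With molar solubility s: [Ag^+] = 3s, [AsO4^3-] = s.
So Ksp = (3s)^3 × s = 27s^4
s = (7.4 × 10^-23 / 27)^(1/4) = 1.3 x 10^-6 M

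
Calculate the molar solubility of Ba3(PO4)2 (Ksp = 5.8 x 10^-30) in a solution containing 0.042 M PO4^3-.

s = 5.0 × 10^-10 M

Ba3(PO4)2(s) ⇌ 3 Ba^2+ + 2 PO4^3-
Ksp = [Ba^2+]^3[PO4^3-]^2
Let s = moles of Ba3(PO4)2 that dissolve per litre. [Ba^2+] = 3s, [PO4^3-] = 0.042 + 2s ≈ 0.042 (common-ion effect: PO4^3- is already 0.042 M).
Ksp ≈ (3s)^3 × (0.042)^2
s = 5.0 × 10^-10 M
Check: 2s = 9.9 × 10^-10 ≪ 0.042, so the approximation is valid.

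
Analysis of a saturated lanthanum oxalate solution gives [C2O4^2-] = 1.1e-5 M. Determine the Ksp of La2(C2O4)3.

La2(C2O4)3(s) <=> 2 La^3+(aq) + 3 C2O4^2-(aq)
Stoichiometry gives [La^3+] = (2/3)[C2O4^2-] = 7.33 × 10^-6 M.
Ksp = [La^3+]^2[C2O4^2-]^3
Ksp = (7.33 x 10^-6)^2 × (1.1 x 10^-5)^3 = 7.2 × 10^-26

Ksp ≈ 7.2 × 10^-26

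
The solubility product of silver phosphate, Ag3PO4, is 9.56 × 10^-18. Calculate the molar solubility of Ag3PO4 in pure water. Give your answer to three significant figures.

s ≈ 2.44 × 10^-5 M

Ag3PO4(s) ⇌ 3 Ag^+(aq) + PO4^3-(aq)
Ksp = [Ag^+]^3[PO4^3-]
For each mole of Ag3PO4 that dissolves: [Ag^+] = 3s, [PO4^3-] = s.
Substituting: Ksp = (3s)^3s = 27s^4
s = (9.56 × 10^-18 / 27)^(1/4) = 2.44 x 10^-5 M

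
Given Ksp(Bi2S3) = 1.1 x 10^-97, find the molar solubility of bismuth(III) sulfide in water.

s = 1.6e-20 M

Bi2S3(s) <=> 2 Bi^3+ + 3 S^2-
Ksp = [Bi^3+]^2[S^2-]^3
For each mole of Bi2S3 that dissolves: [Bi^3+] = 2s, [S^2-] = 3s.
Ksp = (2s)^2(3s)^3 = 108s^5
s = (1.1 x 10^-97 / 108)^(1/5) = 1.6 × 10^-20 M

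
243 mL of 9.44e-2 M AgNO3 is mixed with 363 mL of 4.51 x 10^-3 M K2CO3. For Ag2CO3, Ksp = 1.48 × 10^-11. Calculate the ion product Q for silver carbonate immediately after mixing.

Total volume = 243 + 363 = 606 mL.
[Ag^+] = 9.44 x 10^-2 × (243/606) = 3.785 × 10^-2 M
[CO3^2-] = 4.51 × 10^-3 × (363/606) = 2.702 x 10^-3 M
Ag2CO3(s) ⇌ 2 Ag^+(aq) + CO3^2-(aq), so Q = [Ag^+]^2[CO3^2-]
Q = (3.785 × 10^-2)^2(2.702 x 10^-3) = 3.87 x 10^-6
Q > Ksp, so Ag2CO3 will precipitate.

Q ≈ 3.87 × 10^-6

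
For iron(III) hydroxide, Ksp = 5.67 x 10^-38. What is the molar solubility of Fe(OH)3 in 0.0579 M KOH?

Fe(OH)3(s) ⇌ Fe^3+ + 3 OH^-
Ksp = [Fe^3+][OH^-]^3
If s mol/L dissolves here, [Fe^3+] = s, [OH^-] = 0.0579 + 3s ≈ 0.0579 (since OH^- from KOH dominates).
Ksp ≈ s × (0.0579)^3
s = 2.92 × 10^-34 M
Check: 3s = 8.8 x 10^-34 ≪ 0.0579, so the approximation is valid.

s ≈ 2.92 × 10^-34 M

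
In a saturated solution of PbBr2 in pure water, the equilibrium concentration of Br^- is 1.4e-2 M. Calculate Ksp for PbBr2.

PbBr2(s) <=> Pb^2+(aq) + 2 Br^-(aq)
Stoichiometry gives [Pb^2+] = (1/2)[Br^-] = 7.00 × 10^-3 M.
Ksp = [Pb^2+][Br^-]^2
Ksp = 7.00 × 10^-3 × (1.4 × 10^-2)^2 = 1.4 × 10^-6

1.4e-6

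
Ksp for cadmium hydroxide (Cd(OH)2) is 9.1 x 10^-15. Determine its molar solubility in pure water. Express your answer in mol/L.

Cd(OH)2(s) ⇌ Cd^2+ + 2 OH^-
Ksp = [Cd^2+][OH^-]^2
Let s = molar solubility. Then [Cd^2+] = s and [OH^-] = 2s.
So Ksp = s × (2s)^2 = 4s^3
s^3 = 9.1 x 10^-15 / 4, so s = 1.3 x 10^-5 M

1.3 x 10^-5 M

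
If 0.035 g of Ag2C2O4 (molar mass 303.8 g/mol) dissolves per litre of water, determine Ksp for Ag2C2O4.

Ksp ≈ 6.1 x 10^-12

Molar solubility s = (3.5 × 10^-2 g/L) / (303.8 g/mol) = 1.15 × 10^-4 M.
Ag2C2O4(s) <=> 2 Ag^+ + C2O4^2-
Let s = molar solubility. Then [Ag^+] = 2s and [C2O4^2-] = s.
Ksp = [Ag^+]^2[C2O4^2-]
Substituting: Ksp = (2s)^2s = 4s^3
Ksp = 4 × (1.15 × 10^-4)^3 = 6.1 × 10^-12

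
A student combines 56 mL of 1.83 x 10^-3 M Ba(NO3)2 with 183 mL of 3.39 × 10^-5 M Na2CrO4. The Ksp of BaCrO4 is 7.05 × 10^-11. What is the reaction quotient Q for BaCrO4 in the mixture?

Total volume = 56 + 183 = 239 mL.
[Ba^2+] = 1.83 × 10^-3 × (56/239) = 4.288 x 10^-4 M
[CrO4^2-] = 3.39 × 10^-5 × (183/239) = 2.596 x 10^-5 M
BaCrO4(s) ⇌ Ba^2+ + CrO4^2-, so Q = [Ba^2+][CrO4^2-]
Q = (4.288 x 10^-4)(2.596 × 10^-5) = 1.11 x 10^-8
Q > Ksp, so BaCrO4 will precipitate.

Q ≈ 1.11 × 10^-8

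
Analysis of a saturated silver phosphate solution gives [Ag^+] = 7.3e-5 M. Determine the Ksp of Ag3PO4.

Ag3PO4(s) ⇌ 3 Ag^+(aq) + PO4^3-(aq)
Stoichiometry gives [PO4^3-] = (1/3)[Ag^+] = 2.43 x 10^-5 M.
Ksp = [Ag^+]^3[PO4^3-]
Ksp = (7.3 x 10^-5)^3 × 2.43 × 10^-5 = 9.5 x 10^-18

9.5e-18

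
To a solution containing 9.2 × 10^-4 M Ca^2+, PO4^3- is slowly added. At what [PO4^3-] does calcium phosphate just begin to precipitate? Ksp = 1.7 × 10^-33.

1.5 × 10^-12 M

Ca3(PO4)2(s) ⇌ 3 Ca^2+ + 2 PO4^3-
Ksp = [Ca^2+]^3[PO4^3-]^2
Precipitation begins when Q = Ksp. With [Ca^2+] = 9.2 × 10^-4 M:
1.7 × 10^-33 = (9.2 × 10^-4)^3 × [PO4^3-]^2
[PO4^3-] = (1.7 × 10^-33 / 7.79 × 10^-10)^(1/2) = 1.5 × 10^-12 M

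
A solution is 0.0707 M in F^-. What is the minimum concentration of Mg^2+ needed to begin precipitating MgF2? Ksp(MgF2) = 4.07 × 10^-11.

MgF2(s) ⇌ Mg^2+ + 2 F^-
Ksp = [Mg^2+][F^-]^2
Precipitation begins when Q = Ksp. With [F^-] = 0.0707 M:
4.07 × 10^-11 = (0.0707)^2 × [Mg^2+]
[Mg^2+] = (4.07 × 10^-11 / 4.998 × 10^-3) = 8.14 x 10^-9 M

8.14 x 10^-9 M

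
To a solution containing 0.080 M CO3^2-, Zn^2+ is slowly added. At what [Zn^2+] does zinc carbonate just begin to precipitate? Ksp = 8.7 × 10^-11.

ZnCO3(s) ⇌ Zn^2+ + CO3^2-
Ksp = [Zn^2+][CO3^2-]
Precipitation begins when Q = Ksp. With [CO3^2-] = 0.080 M:
8.7 × 10^-11 = (0.080) × [Zn^2+]
[Zn^2+] = (8.7 × 10^-11 / 8.0 x 10^-2) = 1.1 × 10^-9 M

[Zn^2+] = 1.1 × 10^-9 M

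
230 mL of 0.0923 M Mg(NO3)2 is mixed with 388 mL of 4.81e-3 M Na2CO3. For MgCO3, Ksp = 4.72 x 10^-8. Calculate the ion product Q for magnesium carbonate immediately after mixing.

Q ≈ 1.04e-4

Total volume = 230 + 388 = 618 mL.
[Mg^2+] = 9.23 × 10^-2 × (230/618) = 3.435 × 10^-2 M
[CO3^2-] = 4.81 × 10^-3 × (388/618) = 3.020 × 10^-3 M
MgCO3(s) ⇌ Mg^2+ + CO3^2-, so Q = [Mg^2+][CO3^2-]
Q = (3.435 × 10^-2)(3.020 x 10^-3) = 1.04 × 10^-4
Q > Ksp, so MgCO3 will precipitate.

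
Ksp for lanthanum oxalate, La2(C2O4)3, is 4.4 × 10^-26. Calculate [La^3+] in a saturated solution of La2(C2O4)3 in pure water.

[La^3+] = 6.7 × 10^-6 M

La2(C2O4)3(s) ⇌ 2 La^3+(aq) + 3 C2O4^2-(aq)
Ksp = [La^3+]^2[C2O4^2-]^3
For each mole of La2(C2O4)3 that dissolves: [La^3+] = 2s, [C2O4^2-] = 3s.
Substituting: Ksp = (2s)^2(3s)^3 = 108s^5
s^5 = 4.4 × 10^-26 / 108, so s = 3.33 × 10^-6 M
[La^3+] = 2s = 6.7 × 10^-6 M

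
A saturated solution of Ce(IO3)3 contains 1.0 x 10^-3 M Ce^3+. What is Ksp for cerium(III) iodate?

Ce(IO3)3(s) ⇌ Ce^3+ + 3 IO3^-
Stoichiometry gives [IO3^-] = (3/1)[Ce^3+] = 3.00 × 10^-3 M.
Ksp = [Ce^3+][IO3^-]^3
Ksp = 1.0 × 10^-3 × (3.00 x 10^-3)^3 = 2.7 × 10^-11

Ksp = 2.7 x 10^-11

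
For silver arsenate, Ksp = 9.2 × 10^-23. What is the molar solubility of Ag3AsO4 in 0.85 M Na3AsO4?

s = 1.6e-8 M

Ag3AsO4(s) ⇌ 3 Ag^+(aq) + AsO4^3-(aq)
Ksp = [Ag^+]^3[AsO4^3-]
Let s = moles of Ag3AsO4 that dissolve per litre. [Ag^+] = 3s, [AsO4^3-] = 0.85 + s ≈ 0.85 (common-ion effect: AsO4^3- is already 0.85 M).
Ksp ≈ (3s)^3 × 0.85
s = 1.6 x 10^-8 M
Check: s = 1.6 × 10^-8 ≪ 0.85, so the approximation is valid.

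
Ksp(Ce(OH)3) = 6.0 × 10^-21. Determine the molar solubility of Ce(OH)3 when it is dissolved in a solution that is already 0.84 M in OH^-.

s = 1.0 x 10^-20 M

Ce(OH)3(s) ⇌ Ce^3+ + 3 OH^-
Ksp = [Ce^3+][OH^-]^3
Let s = moles of Ce(OH)3 that dissolve per litre. [Ce^3+] = s, [OH^-] = 0.84 + 3s ≈ 0.84 (since the OH^- already present dominates).
Ksp ≈ s × (0.84)^3
s = 1.0 x 10^-20 M
Check: 3s = 3.0 × 10^-20 ≪ 0.84, so the approximation is valid.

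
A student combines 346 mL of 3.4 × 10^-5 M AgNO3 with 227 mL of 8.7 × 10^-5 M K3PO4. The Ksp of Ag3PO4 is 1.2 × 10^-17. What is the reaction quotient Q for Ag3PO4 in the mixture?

Total volume = 346 + 227 = 573 mL.
[Ag^+] = 3.4 x 10^-5 × (346/573) = 2.05 × 10^-5 M
[PO4^3-] = 8.7 × 10^-5 × (227/573) = 3.45 × 10^-5 M
Ag3PO4(s) ⇌ 3 Ag^+ + PO4^3-, so Q = [Ag^+]^3[PO4^3-]
Q = (2.05 × 10^-5)^3(3.45 × 10^-5) = 3.0 × 10^-19
Q < Ksp, so no precipitate of Ag3PO4 forms.

Q = 3.0e-19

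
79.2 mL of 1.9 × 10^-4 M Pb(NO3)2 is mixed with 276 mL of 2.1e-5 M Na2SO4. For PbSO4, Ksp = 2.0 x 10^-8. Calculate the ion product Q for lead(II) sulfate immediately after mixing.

Total volume = 79.2 + 276 = 355.2 mL.
[Pb^2+] = 1.9 × 10^-4 × (79.2/355.2) = 4.24 × 10^-5 M
[SO4^2-] = 2.1 × 10^-5 × (276/355.2) = 1.63 × 10^-5 M
PbSO4(s) <=> Pb^2+ + SO4^2-, so Q = [Pb^2+][SO4^2-]
Q = (4.24 × 10^-5)(1.63 × 10^-5) = 6.9 × 10^-10
Q < Ksp, so no precipitate of PbSO4 forms.

6.9 × 10^-10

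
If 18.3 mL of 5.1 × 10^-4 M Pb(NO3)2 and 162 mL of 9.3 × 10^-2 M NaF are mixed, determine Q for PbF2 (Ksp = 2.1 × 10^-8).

Total volume = 18.3 + 162 = 180.3 mL.
[Pb^2+] = 5.1 x 10^-4 × (18.3/180.3) = 5.18 x 10^-5 M
[F^-] = 9.3 × 10^-2 × (162/180.3) = 8.36 x 10^-2 M
PbF2(s) ⇌ Pb^2+(aq) + 2 F^-(aq), so Q = [Pb^2+][F^-]^2
Q = (5.18 x 10^-5)(8.36 x 10^-2)^2 = 3.6 x 10^-7
Q > Ksp, so PbF2 will precipitate.

Q ≈ 3.6 x 10^-7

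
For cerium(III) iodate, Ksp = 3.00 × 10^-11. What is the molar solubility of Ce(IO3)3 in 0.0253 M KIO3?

Ce(IO3)3(s) ⇌ Ce^3+(aq) + 3 IO3^-(aq)
Ksp = [Ce^3+][IO3^-]^3
Let s = moles of Ce(IO3)3 that dissolve per litre. [Ce^3+] = s, [IO3^-] = 0.0253 + 3s ≈ 0.0253 (common-ion effect: IO3^- is already 0.0253 M).
Ksp ≈ s × (0.0253)^3
s = 1.85 x 10^-6 M
Check: 3s = 5.6 × 10^-6 ≪ 0.0253, so the approximation is valid.

s ≈ 1.85e-6 M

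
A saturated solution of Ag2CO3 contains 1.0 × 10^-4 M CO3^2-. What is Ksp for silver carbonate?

Ag2CO3(s) <=> 2 Ag^+ + CO3^2-
Stoichiometry gives [Ag^+] = (2/1)[CO3^2-] = 2.00 x 10^-4 M.
Ksp = [Ag^+]^2[CO3^2-]
Ksp = (2.00 × 10^-4)^2 × 1.0 x 10^-4 = 4.0 x 10^-12

4.0e-12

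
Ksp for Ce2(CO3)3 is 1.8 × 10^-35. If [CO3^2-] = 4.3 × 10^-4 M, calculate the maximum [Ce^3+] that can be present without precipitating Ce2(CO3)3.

4.8e-13 M

Ce2(CO3)3(s) <=> 2 Ce^3+(aq) + 3 CO3^2-(aq)
Ksp = [Ce^3+]^2[CO3^2-]^3
Precipitation begins when Q = Ksp. With [CO3^2-] = 4.3 × 10^-4 M:
1.8 × 10^-35 = (4.3 × 10^-4)^3 × [Ce^3+]^2
[Ce^3+] = (1.8 × 10^-35 / 7.95 x 10^-11)^(1/2) = 4.8 × 10^-13 M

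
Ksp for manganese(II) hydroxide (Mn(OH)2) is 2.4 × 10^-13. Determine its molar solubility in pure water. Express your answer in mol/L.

Mn(OH)2(s) ⇌ Mn^2+ + 2 OH^-
Ksp = [Mn^2+][OH^-]^2
If s mol/L of Mn(OH)2 dissolves, [Mn^2+] = s and [OH^-] = 2s.
Ksp = s(2s)^2 = 4s^3
s = (2.4 × 10^-13 / 4)^(1/3) = 3.9 × 10^-5 M

s = 3.9 x 10^-5 M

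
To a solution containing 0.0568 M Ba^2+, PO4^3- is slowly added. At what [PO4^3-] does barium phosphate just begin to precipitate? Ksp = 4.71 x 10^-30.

Ba3(PO4)2(s) ⇌ 3 Ba^2+ + 2 PO4^3-
Ksp = [Ba^2+]^3[PO4^3-]^2
Precipitation begins when Q = Ksp. With [Ba^2+] = 0.0568 M:
4.71 x 10^-30 = (0.0568)^3 × [PO4^3-]^2
[PO4^3-] = (4.71 x 10^-30 / 1.833 × 10^-4)^(1/2) = 1.60 × 10^-13 M

1.60 × 10^-13 M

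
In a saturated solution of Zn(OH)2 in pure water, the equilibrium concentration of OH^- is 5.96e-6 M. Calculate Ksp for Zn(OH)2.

1.06 × 10^-16

Zn(OH)2(s) ⇌ Zn^2+ + 2 OH^-
Stoichiometry gives [Zn^2+] = (1/2)[OH^-] = 2.980 × 10^-6 M.
Ksp = [Zn^2+][OH^-]^2
Ksp = 2.980 × 10^-6 × (5.96 × 10^-6)^2 = 1.06 x 10^-16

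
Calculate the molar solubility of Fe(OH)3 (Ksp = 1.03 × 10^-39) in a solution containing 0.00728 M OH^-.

Fe(OH)3(s) ⇌ Fe^3+(aq) + 3 OH^-(aq)
Ksp = [Fe^3+][OH^-]^3
If s mol/L dissolves here, [Fe^3+] = s, [OH^-] = 0.00728 + 3s ≈ 0.00728 (since the OH^- already present dominates).
Ksp ≈ s × (0.00728)^3
s = 2.67 x 10^-33 M
Check: 3s = 8.0 × 10^-33 ≪ 0.00728, so the approximation is valid.

2.67 x 10^-33 M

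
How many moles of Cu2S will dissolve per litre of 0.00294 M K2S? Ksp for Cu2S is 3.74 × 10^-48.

1.78e-23 M

Cu2S(s) ⇌ 2 Cu^+ + S^2-
Ksp = [Cu^+]^2[S^2-]
Let s = moles of Cu2S that dissolve per litre. [Cu^+] = 2s, [S^2-] = 0.00294 + s ≈ 0.00294 (Ksp is small, so little additional dissolves).
Ksp ≈ (2s)^2 × 0.00294
s = 1.78 x 10^-23 M
Check: s = 1.8 x 10^-23 ≪ 0.00294, so the approximation is valid.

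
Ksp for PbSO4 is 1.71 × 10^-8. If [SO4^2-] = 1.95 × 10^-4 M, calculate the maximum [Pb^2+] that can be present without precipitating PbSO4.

8.77 × 10^-5 M

PbSO4(s) ⇌ Pb^2+(aq) + SO4^2-(aq)
Ksp = [Pb^2+][SO4^2-]
Precipitation begins when Q = Ksp. With [SO4^2-] = 1.95 × 10^-4 M:
1.71 × 10^-8 = (1.95 × 10^-4) × [Pb^2+]
[Pb^2+] = (1.71 × 10^-8 / 1.95 x 10^-4) = 8.77 × 10^-5 M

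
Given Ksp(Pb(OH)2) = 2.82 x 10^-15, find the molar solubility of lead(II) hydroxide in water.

Pb(OH)2(s) ⇌ Pb^2+ + 2 OH^-
Ksp = [Pb^2+][OH^-]^2
With molar solubility s: [Pb^2+] = s, [OH^-] = 2s.
So Ksp = s × (2s)^2 = 4s^3
Solving, s = (2.82 x 10^-15/4)^(1/3) = 8.90 x 10^-6 M

s ≈ 8.90 x 10^-6 M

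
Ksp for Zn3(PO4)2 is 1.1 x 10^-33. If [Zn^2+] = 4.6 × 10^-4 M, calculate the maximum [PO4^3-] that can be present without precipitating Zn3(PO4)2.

Zn3(PO4)2(s) ⇌ 3 Zn^2+(aq) + 2 PO4^3-(aq)
Ksp = [Zn^2+]^3[PO4^3-]^2
Precipitation begins when Q = Ksp. With [Zn^2+] = 4.6 × 10^-4 M:
1.1 x 10^-33 = (4.6 × 10^-4)^3 × [PO4^3-]^2
[PO4^3-] = (1.1 x 10^-33 / 9.73 × 10^-11)^(1/2) = 3.4 × 10^-12 M

[PO4^3-] ≈ 3.4 × 10^-12 M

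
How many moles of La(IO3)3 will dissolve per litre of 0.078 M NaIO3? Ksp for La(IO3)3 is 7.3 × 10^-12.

La(IO3)3(s) <=> La^3+ + 3 IO3^-
Ksp = [La^3+][IO3^-]^3
If s mol/L dissolves here, [La^3+] = s, [IO3^-] = 0.078 + 3s ≈ 0.078 (Ksp is small, so little additional dissolves).
Ksp ≈ s × (0.078)^3
s = 1.5 × 10^-8 M
Check: 3s = 4.6 × 10^-8 ≪ 0.078, so the approximation is valid.

1.5 × 10^-8 M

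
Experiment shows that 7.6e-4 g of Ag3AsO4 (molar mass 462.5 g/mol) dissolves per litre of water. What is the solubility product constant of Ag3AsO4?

2.0e-22

Molar solubility s = (7.6 x 10^-4 g/L) / (462.5 g/mol) = 1.64 × 10^-6 M.
Ag3AsO4(s) ⇌ 3 Ag^+ + AsO4^3-
For each mole of Ag3AsO4 that dissolves: [Ag^+] = 3s, [AsO4^3-] = s.
Ksp = [Ag^+]^3[AsO4^3-]
Ksp = (3s)^3s = 27s^4
With s = 1.64 x 10^-6: Ksp = 2.0 × 10^-22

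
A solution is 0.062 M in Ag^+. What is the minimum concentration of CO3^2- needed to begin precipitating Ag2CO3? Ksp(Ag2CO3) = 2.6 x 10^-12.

[CO3^2-] ≈ 6.8e-10 M

Ag2CO3(s) ⇌ 2 Ag^+(aq) + CO3^2-(aq)
Ksp = [Ag^+]^2[CO3^2-]
Precipitation begins when Q = Ksp. With [Ag^+] = 0.062 M:
2.6 x 10^-12 = (0.062)^2 × [CO3^2-]
[CO3^2-] = (2.6 x 10^-12 / 3.84 × 10^-3) = 6.8 × 10^-10 M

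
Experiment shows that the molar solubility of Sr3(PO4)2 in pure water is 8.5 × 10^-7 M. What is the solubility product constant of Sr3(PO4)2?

Sr3(PO4)2(s) ⇌ 3 Sr^2+ + 2 PO4^3-
For each mole of Sr3(PO4)2 that dissolves: [Sr^2+] = 3s, [PO4^3-] = 2s.
Ksp = [Sr^2+]^3[PO4^3-]^2
Ksp = (3s)^3(2s)^2 = 108s^5
With s = 8.5 × 10^-7: Ksp = 4.8 × 10^-29

4.8e-29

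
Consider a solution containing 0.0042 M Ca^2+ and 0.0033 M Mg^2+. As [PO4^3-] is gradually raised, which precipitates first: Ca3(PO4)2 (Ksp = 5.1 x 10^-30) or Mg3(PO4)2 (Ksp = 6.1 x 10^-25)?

Ca3(PO4)2

Precipitation of each salt starts when its ion product equals its Ksp.
For Ca3(PO4)2: 5.1 x 10^-30 = (0.0042)^3 × [PO4^3-]^2  ⇒  [PO4^3-] = 8.3 x 10^-12 M.
For Mg3(PO4)2: 6.1 x 10^-25 = (0.0033)^3 × [PO4^3-]^2  ⇒  [PO4^3-] = 4.1 × 10^-9 M.
The salt with the lower threshold [PO4^3-] precipitates first: Ca3(PO4)2.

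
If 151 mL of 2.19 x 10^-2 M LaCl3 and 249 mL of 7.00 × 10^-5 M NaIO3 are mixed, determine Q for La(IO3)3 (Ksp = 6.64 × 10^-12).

Q = 6.84 × 10^-16

Total volume = 151 + 249 = 400 mL.
[La^3+] = 2.19 × 10^-2 × (151/400) = 8.267 × 10^-3 M
[IO3^-] = 7.00 × 10^-5 × (249/400) = 4.358 × 10^-5 M
La(IO3)3(s) <=> La^3+(aq) + 3 IO3^-(aq), so Q = [La^3+][IO3^-]^3
Q = (8.267 × 10^-3)(4.358 × 10^-5)^3 = 6.84 × 10^-16
Q < Ksp, so no precipitate of La(IO3)3 forms.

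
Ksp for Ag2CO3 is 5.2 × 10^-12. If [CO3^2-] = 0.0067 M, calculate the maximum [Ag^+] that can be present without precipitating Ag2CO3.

Ag2CO3(s) ⇌ 2 Ag^+ + CO3^2-
Ksp = [Ag^+]^2[CO3^2-]
Precipitation begins when Q = Ksp. With [CO3^2-] = 0.0067 M:
5.2 × 10^-12 = (0.0067) × [Ag^+]^2
[Ag^+] = (5.2 × 10^-12 / 6.7 x 10^-3)^(1/2) = 2.8 × 10^-5 M

[Ag^+] = 2.8 x 10^-5 M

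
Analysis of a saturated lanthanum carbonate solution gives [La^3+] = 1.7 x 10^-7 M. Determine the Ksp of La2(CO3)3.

Ksp ≈ 4.8 × 10^-34

La2(CO3)3(s) ⇌ 2 La^3+ + 3 CO3^2-
Stoichiometry gives [CO3^2-] = (3/2)[La^3+] = 2.55 × 10^-7 M.
Ksp = [La^3+]^2[CO3^2-]^3
Ksp = (1.7 × 10^-7)^2 × (2.55 × 10^-7)^3 = 4.8 × 10^-34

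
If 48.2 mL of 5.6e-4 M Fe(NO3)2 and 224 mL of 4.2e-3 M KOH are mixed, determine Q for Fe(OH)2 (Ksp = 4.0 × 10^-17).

Total volume = 48.2 + 224 = 272.2 mL.
[Fe^2+] = 5.6 x 10^-4 × (48.2/272.2) = 9.92 × 10^-5 M
[OH^-] = 4.2 × 10^-3 × (224/272.2) = 3.46 × 10^-3 M
Fe(OH)2(s) <=> Fe^2+ + 2 OH^-, so Q = [Fe^2+][OH^-]^2
Q = (9.92 × 10^-5)(3.46 x 10^-3)^2 = 1.2 × 10^-9
Q > Ksp, so Fe(OH)2 will precipitate.

Q = 1.2 × 10^-9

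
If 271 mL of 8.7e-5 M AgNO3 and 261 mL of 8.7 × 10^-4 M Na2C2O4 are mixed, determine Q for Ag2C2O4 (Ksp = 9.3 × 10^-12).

Total volume = 271 + 261 = 532 mL.
[Ag^+] = 8.7 × 10^-5 × (271/532) = 4.43 × 10^-5 M
[C2O4^2-] = 8.7 × 10^-4 × (261/532) = 4.27 × 10^-4 M
Ag2C2O4(s) ⇌ 2 Ag^+(aq) + C2O4^2-(aq), so Q = [Ag^+]^2[C2O4^2-]
Q = (4.43 × 10^-5)^2(4.27 × 10^-4) = 8.4 x 10^-13
Q < Ksp, so no precipitate of Ag2C2O4 forms.

Q ≈ 8.4 × 10^-13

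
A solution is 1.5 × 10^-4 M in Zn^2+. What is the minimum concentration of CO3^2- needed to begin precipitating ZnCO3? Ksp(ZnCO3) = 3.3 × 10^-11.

[CO3^2-] ≈ 2.2e-7 M

ZnCO3(s) ⇌ Zn^2+(aq) + CO3^2-(aq)
Ksp = [Zn^2+][CO3^2-]
Precipitation begins when Q = Ksp. With [Zn^2+] = 1.5 × 10^-4 M:
3.3 × 10^-11 = (1.5 × 10^-4) × [CO3^2-]
[CO3^2-] = (3.3 × 10^-11 / 1.5 × 10^-4) = 2.2 × 10^-7 M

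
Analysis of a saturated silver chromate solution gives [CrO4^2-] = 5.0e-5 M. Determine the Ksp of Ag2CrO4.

Ksp = 5.0e-13

Ag2CrO4(s) ⇌ 2 Ag^+ + CrO4^2-
Stoichiometry gives [Ag^+] = (2/1)[CrO4^2-] = 1.00 × 10^-4 M.
Ksp = [Ag^+]^2[CrO4^2-]
Ksp = (1.00 × 10^-4)^2 × 5.0 × 10^-5 = 5.0 × 10^-13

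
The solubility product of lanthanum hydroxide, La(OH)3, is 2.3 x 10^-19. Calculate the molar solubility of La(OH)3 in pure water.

La(OH)3(s) ⇌ La^3+ + 3 OH^-
Ksp = [La^3+][OH^-]^3
With molar solubility s: [La^3+] = s, [OH^-] = 3s.
So Ksp = s × (3s)^3 = 27s^4
s = (2.3 x 10^-19 / 27)^(1/4) = 9.6 x 10^-6 M

s ≈ 9.6 × 10^-6 M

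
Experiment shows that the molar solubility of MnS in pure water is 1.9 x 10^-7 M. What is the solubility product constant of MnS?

Ksp = 3.6 × 10^-14

MnS(s) <=> Mn^2+ + S^2-
For each mole of MnS that dissolves: [Mn^2+] = s, [S^2-] = s.
Ksp = [Mn^2+][S^2-]
Ksp = (s)(s) = s^2
With s = 1.9 x 10^-7: Ksp = 3.6 × 10^-14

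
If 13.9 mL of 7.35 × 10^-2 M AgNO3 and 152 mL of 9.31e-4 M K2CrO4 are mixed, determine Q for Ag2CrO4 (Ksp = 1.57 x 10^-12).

Q ≈ 3.23 × 10^-8

Total volume = 13.9 + 152 = 165.9 mL.
[Ag^+] = 7.35 × 10^-2 × (13.9/165.9) = 6.158 × 10^-3 M
[CrO4^2-] = 9.31 × 10^-4 × (152/165.9) = 8.530 × 10^-4 M
Ag2CrO4(s) <=> 2 Ag^+(aq) + CrO4^2-(aq), so Q = [Ag^+]^2[CrO4^2-]
Q = (6.158 x 10^-3)^2(8.530 × 10^-4) = 3.23 × 10^-8
Q > Ksp, so Ag2CrO4 will precipitate.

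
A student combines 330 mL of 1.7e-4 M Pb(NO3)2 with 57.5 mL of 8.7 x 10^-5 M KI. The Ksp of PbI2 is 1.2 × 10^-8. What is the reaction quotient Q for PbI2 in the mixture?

Q ≈ 2.4 × 10^-14

Total volume = 330 + 57.5 = 387.5 mL.
[Pb^2+] = 1.7 × 10^-4 × (330/387.5) = 1.45 × 10^-4 M
[I^-] = 8.7 × 10^-5 × (57.5/387.5) = 1.29 × 10^-5 M
PbI2(s) <=> Pb^2+ + 2 I^-, so Q = [Pb^2+][I^-]^2
Q = (1.45 x 10^-4)(1.29 × 10^-5)^2 = 2.4 × 10^-14
Q < Ksp, so no precipitate of PbI2 forms.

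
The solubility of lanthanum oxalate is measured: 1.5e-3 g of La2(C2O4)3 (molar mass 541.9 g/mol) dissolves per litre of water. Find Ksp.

Ksp ≈ 1.8e-26

Molar solubility s = (1.5 × 10^-3 g/L) / (541.9 g/mol) = 2.77 x 10^-6 M.
La2(C2O4)3(s) <=> 2 La^3+(aq) + 3 C2O4^2-(aq)
For each mole of La2(C2O4)3 that dissolves: [La^3+] = 2s, [C2O4^2-] = 3s.
Ksp = [La^3+]^2[C2O4^2-]^3
Substituting: Ksp = (2s)^2(3s)^3 = 108s^5
Ksp = 108 × (2.77 × 10^-6)^5 = 1.8 × 10^-26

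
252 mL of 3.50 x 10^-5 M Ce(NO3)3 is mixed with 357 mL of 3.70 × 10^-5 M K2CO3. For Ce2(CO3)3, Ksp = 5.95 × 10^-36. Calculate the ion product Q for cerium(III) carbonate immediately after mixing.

Total volume = 252 + 357 = 609 mL.
[Ce^3+] = 3.50 × 10^-5 × (252/609) = 1.448 × 10^-5 M
[CO3^2-] = 3.70 × 10^-5 × (357/609) = 2.169 × 10^-5 M
Ce2(CO3)3(s) <=> 2 Ce^3+(aq) + 3 CO3^2-(aq), so Q = [Ce^3+]^2[CO3^2-]^3
Q = (1.448 × 10^-5)^2(2.169 × 10^-5)^3 = 2.14 × 10^-24
Q > Ksp, so Ce2(CO3)3 will precipitate.

Q = 2.14 x 10^-24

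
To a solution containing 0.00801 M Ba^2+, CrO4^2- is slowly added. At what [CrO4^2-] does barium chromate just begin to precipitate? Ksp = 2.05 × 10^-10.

[CrO4^2-] = 2.56 × 10^-8 M

BaCrO4(s) <=> Ba^2+ + CrO4^2-
Ksp = [Ba^2+][CrO4^2-]
Precipitation begins when Q = Ksp. With [Ba^2+] = 0.00801 M:
2.05 × 10^-10 = (0.00801) × [CrO4^2-]
[CrO4^2-] = (2.05 × 10^-10 / 8.01 x 10^-3) = 2.56 x 10^-8 M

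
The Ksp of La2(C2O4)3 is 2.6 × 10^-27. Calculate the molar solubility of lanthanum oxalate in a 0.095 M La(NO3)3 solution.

La2(C2O4)3(s) ⇌ 2 La^3+ + 3 C2O4^2-
Ksp = [La^3+]^2[C2O4^2-]^3
Let s = moles of La2(C2O4)3 that dissolve per litre. [La^3+] = 0.095 + 2s ≈ 0.095, [C2O4^2-] = 3s (since La^3+ from La(NO3)3 dominates).
Ksp ≈ (0.095)^2 × (3s)^3
s = 2.2 x 10^-9 M
Check: 2s = 4.4 x 10^-9 ≪ 0.095, so the approximation is valid.

s = 2.2 × 10^-9 M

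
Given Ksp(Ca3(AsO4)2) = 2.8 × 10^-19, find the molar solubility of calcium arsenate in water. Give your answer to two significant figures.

s ≈ 7.6 x 10^-5 M

Ca3(AsO4)2(s) <=> 3 Ca^2+ + 2 AsO4^3-
Ksp = [Ca^2+]^3[AsO4^3-]^2
Let s = molar solubility. Then [Ca^2+] = 3s and [AsO4^3-] = 2s.
Substituting: Ksp = (3s)^3(2s)^2 = 108s^5
Solving, s = (2.8 × 10^-19/108)^(1/5) = 7.6 x 10^-5 M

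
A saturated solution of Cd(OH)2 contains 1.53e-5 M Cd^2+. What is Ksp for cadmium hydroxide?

Ksp ≈ 1.43e-14

Cd(OH)2(s) <=> Cd^2+(aq) + 2 OH^-(aq)
Stoichiometry gives [OH^-] = (2/1)[Cd^2+] = 3.060 x 10^-5 M.
Ksp = [Cd^2+][OH^-]^2
Ksp = 1.53 × 10^-5 × (3.060 x 10^-5)^2 = 1.43 x 10^-14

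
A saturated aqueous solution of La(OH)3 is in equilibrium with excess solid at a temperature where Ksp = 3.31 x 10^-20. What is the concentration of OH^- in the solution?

[OH^-] = 1.78 × 10^-5 M

La(OH)3(s) ⇌ La^3+ + 3 OH^-
Ksp = [La^3+][OH^-]^3
If s mol/L of La(OH)3 dissolves, [La^3+] = s and [OH^-] = 3s.
So Ksp = s × (3s)^3 = 27s^4
s^4 = 3.31 x 10^-20 / 27, so s = 5.917 x 10^-6 M
[OH^-] = 3s = 1.78 x 10^-5 M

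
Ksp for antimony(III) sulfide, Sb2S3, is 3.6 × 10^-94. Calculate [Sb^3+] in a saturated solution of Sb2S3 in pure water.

Sb2S3(s) ⇌ 2 Sb^3+(aq) + 3 S^2-(aq)
Ksp = [Sb^3+]^2[S^2-]^3
With molar solubility s: [Sb^3+] = 2s, [S^2-] = 3s.
Ksp = (2s)^2(3s)^3 = 108s^5
Solving, s = (3.6 × 10^-94/108)^(1/5) = 8.03 × 10^-20 M
[Sb^3+] = 2s = 1.6 × 10^-19 M

[Sb^3+] = 1.6 × 10^-19 M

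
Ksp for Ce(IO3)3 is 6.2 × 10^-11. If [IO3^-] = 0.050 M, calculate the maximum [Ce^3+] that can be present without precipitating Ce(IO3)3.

5.0e-7 M

Ce(IO3)3(s) <=> Ce^3+(aq) + 3 IO3^-(aq)
Ksp = [Ce^3+][IO3^-]^3
Precipitation begins when Q = Ksp. With [IO3^-] = 0.050 M:
6.2 × 10^-11 = (0.050)^3 × [Ce^3+]
[Ce^3+] = (6.2 × 10^-11 / 1.25 × 10^-4) = 5.0 × 10^-7 M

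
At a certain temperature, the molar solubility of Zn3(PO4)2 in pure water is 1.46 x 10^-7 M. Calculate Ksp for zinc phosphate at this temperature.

7.16 × 10^-33

Zn3(PO4)2(s) <=> 3 Zn^2+ + 2 PO4^3-
Let s = molar solubility. Then [Zn^2+] = 3s and [PO4^3-] = 2s.
Ksp = [Zn^2+]^3[PO4^3-]^2
Substituting: Ksp = (3s)^3(2s)^2 = 108s^5
With s = 1.46 x 10^-7: Ksp = 7.16 x 10^-33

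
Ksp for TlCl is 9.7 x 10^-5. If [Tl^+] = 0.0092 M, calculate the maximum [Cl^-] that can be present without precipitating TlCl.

TlCl(s) ⇌ Tl^+(aq) + Cl^-(aq)
Ksp = [Tl^+][Cl^-]
Precipitation begins when Q = Ksp. With [Tl^+] = 0.0092 M:
9.7 x 10^-5 = (0.0092) × [Cl^-]
[Cl^-] = (9.7 x 10^-5 / 9.2 × 10^-3) = 1.1 x 10^-2 M

[Cl^-] = 1.1 × 10^-2 M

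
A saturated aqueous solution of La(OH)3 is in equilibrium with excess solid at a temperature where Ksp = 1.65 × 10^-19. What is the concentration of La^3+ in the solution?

La(OH)3(s) ⇌ La^3+(aq) + 3 OH^-(aq)
Ksp = [La^3+][OH^-]^3
Let s = molar solubility. Then [La^3+] = s and [OH^-] = 3s.
Ksp = s(3s)^3 = 27s^4
s^4 = 1.65 × 10^-19 / 27, so s = 8.842 x 10^-6 M
[La^3+] = s = 8.84 × 10^-6 M

[La^3+] = 8.84e-6 M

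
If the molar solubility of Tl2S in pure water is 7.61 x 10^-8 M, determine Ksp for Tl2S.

Ksp ≈ 1.76 × 10^-21

Tl2S(s) <=> 2 Tl^+(aq) + S^2-(aq)
With molar solubility s: [Tl^+] = 2s, [S^2-] = s.
Ksp = [Tl^+]^2[S^2-]
So Ksp = (2s)^2 × s = 4s^3
Ksp = 4 × (7.61 x 10^-8)^3 = 1.76 × 10^-21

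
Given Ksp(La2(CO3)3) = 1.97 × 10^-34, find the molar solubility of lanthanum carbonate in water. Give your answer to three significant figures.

s = 7.12 × 10^-8 M

La2(CO3)3(s) ⇌ 2 La^3+ + 3 CO3^2-
Ksp = [La^3+]^2[CO3^2-]^3
Let s = molar solubility. Then [La^3+] = 2s and [CO3^2-] = 3s.
Ksp = (2s)^2(3s)^3 = 108s^5
s^5 = 1.97 × 10^-34 / 108, so s = 7.12 × 10^-8 M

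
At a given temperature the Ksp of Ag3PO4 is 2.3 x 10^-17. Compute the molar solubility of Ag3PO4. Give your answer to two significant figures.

Ag3PO4(s) ⇌ 3 Ag^+(aq) + PO4^3-(aq)
Ksp = [Ag^+]^3[PO4^3-]
If s mol/L of Ag3PO4 dissolves, [Ag^+] = 3s and [PO4^3-] = s.
Substituting: Ksp = (3s)^3s = 27s^4
Solving, s = (2.3 x 10^-17/27)^(1/4) = 3.0 × 10^-5 M

s ≈ 3.0e-5 M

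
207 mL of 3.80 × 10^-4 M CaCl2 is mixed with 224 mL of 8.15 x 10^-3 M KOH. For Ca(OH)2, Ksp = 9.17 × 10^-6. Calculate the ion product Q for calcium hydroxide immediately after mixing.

Total volume = 207 + 224 = 431 mL.
[Ca^2+] = 3.80 × 10^-4 × (207/431) = 1.825 x 10^-4 M
[OH^-] = 8.15 × 10^-3 × (224/431) = 4.236 × 10^-3 M
Ca(OH)2(s) ⇌ Ca^2+ + 2 OH^-, so Q = [Ca^2+][OH^-]^2
Q = (1.825 x 10^-4)(4.236 x 10^-3)^2 = 3.27 x 10^-9
Q < Ksp, so no precipitate of Ca(OH)2 forms.

Q ≈ 3.27 × 10^-9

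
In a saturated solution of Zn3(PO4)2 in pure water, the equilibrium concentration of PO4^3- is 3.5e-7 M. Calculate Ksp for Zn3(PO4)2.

Ksp = 1.8e-32

Zn3(PO4)2(s) ⇌ 3 Zn^2+(aq) + 2 PO4^3-(aq)
Stoichiometry gives [Zn^2+] = (3/2)[PO4^3-] = 5.25 x 10^-7 M.
Ksp = [Zn^2+]^3[PO4^3-]^2
Ksp = (5.25 x 10^-7)^3 × (3.5 x 10^-7)^2 = 1.8 x 10^-32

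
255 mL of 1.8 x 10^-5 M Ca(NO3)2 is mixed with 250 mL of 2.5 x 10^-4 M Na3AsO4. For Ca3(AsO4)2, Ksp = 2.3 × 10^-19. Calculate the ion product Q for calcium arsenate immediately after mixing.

1.2 x 10^-23

Total volume = 255 + 250 = 505 mL.
[Ca^2+] = 1.8 x 10^-5 × (255/505) = 9.09 x 10^-6 M
[AsO4^3-] = 2.5 × 10^-4 × (250/505) = 1.24 x 10^-4 M
Ca3(AsO4)2(s) ⇌ 3 Ca^2+ + 2 AsO4^3-, so Q = [Ca^2+]^3[AsO4^3-]^2
Q = (9.09 x 10^-6)^3(1.24 × 10^-4)^2 = 1.2 × 10^-23
Q < Ksp, so no precipitate of Ca3(AsO4)2 forms.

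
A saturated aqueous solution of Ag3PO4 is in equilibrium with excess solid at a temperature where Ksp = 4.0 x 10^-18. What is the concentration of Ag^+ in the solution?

[Ag^+] = 5.9 x 10^-5 M

Ag3PO4(s) ⇌ 3 Ag^+(aq) + PO4^3-(aq)
Ksp = [Ag^+]^3[PO4^3-]
With molar solubility s: [Ag^+] = 3s, [PO4^3-] = s.
So Ksp = (3s)^3 × s = 27s^4
Solving, s = (4.0 x 10^-18/27)^(1/4) = 1.96 × 10^-5 M
[Ag^+] = 3s = 5.9 x 10^-5 M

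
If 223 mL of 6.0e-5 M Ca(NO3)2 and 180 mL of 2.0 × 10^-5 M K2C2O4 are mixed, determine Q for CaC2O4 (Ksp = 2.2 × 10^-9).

Total volume = 223 + 180 = 403 mL.
[Ca^2+] = 6.0 × 10^-5 × (223/403) = 3.32 x 10^-5 M
[C2O4^2-] = 2.0 × 10^-5 × (180/403) = 8.93 × 10^-6 M
CaC2O4(s) ⇌ Ca^2+ + C2O4^2-, so Q = [Ca^2+][C2O4^2-]
Q = (3.32 × 10^-5)(8.93 × 10^-6) = 3.0 × 10^-10
Q < Ksp, so no precipitate of CaC2O4 forms.

3.0 x 10^-10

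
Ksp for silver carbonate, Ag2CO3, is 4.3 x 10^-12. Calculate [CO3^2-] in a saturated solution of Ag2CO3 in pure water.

1.0 × 10^-4 M

Ag2CO3(s) ⇌ 2 Ag^+ + CO3^2-
Ksp = [Ag^+]^2[CO3^2-]
Let s = molar solubility. Then [Ag^+] = 2s and [CO3^2-] = s.
So Ksp = (2s)^2 × s = 4s^3
s = (4.3 x 10^-12 / 4)^(1/3) = 1.02 x 10^-4 M
[CO3^2-] = s = 1.0 × 10^-4 M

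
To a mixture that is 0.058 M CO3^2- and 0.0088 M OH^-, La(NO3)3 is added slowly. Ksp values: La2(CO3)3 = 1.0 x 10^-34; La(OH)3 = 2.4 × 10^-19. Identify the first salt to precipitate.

La2(CO3)3

Each salt begins to precipitate when Q = Ksp, i.e. when [La^3+] reaches its threshold.
For La2(CO3)3: 1.0 x 10^-34 = (0.058)^3 × [La^3+]^2  ⇒  [La^3+] = 7.2 × 10^-16 M.
For La(OH)3: 2.4 × 10^-19 = (0.0088)^3 × [La^3+]  ⇒  [La^3+] = 3.5 x 10^-13 M.
The salt with the lower threshold [La^3+] precipitates first: La2(CO3)3.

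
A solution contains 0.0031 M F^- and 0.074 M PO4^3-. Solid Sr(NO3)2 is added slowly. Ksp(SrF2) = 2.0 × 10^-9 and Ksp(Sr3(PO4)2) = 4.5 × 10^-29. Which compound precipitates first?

Sr3(PO4)2

Precipitation of each salt starts when its ion product equals its Ksp.
For SrF2: 2.0 × 10^-9 = (0.0031)^2 × [Sr^2+]  ⇒  [Sr^2+] = 2.1 × 10^-4 M.
For Sr3(PO4)2: 4.5 × 10^-29 = (0.074)^2 × [Sr^2+]^3  ⇒  [Sr^2+] = 2.0 × 10^-9 M.
The salt with the lower threshold [Sr^2+] precipitates first: Sr3(PO4)2.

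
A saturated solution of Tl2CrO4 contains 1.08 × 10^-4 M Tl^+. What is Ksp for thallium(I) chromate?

Ksp ≈ 6.30 x 10^-13

Tl2CrO4(s) ⇌ 2 Tl^+(aq) + CrO4^2-(aq)
Stoichiometry gives [CrO4^2-] = (1/2)[Tl^+] = 5.400 × 10^-5 M.
Ksp = [Tl^+]^2[CrO4^2-]
Ksp = (1.08 x 10^-4)^2 × 5.400 x 10^-5 = 6.30 x 10^-13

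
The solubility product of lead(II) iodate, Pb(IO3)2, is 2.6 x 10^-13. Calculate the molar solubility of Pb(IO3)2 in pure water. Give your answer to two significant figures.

Pb(IO3)2(s) ⇌ Pb^2+ + 2 IO3^-
Ksp = [Pb^2+][IO3^-]^2
For each mole of Pb(IO3)2 that dissolves: [Pb^2+] = s, [IO3^-] = 2s.
Substituting: Ksp = s(2s)^2 = 4s^3
s = (2.6 x 10^-13 / 4)^(1/3) = 4.0 x 10^-5 M

s = 4.0 x 10^-5 M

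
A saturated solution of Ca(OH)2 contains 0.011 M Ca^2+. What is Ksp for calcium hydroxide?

Ca(OH)2(s) <=> Ca^2+ + 2 OH^-
Stoichiometry gives [OH^-] = (2/1)[Ca^2+] = 2.20 x 10^-2 M.
Ksp = [Ca^2+][OH^-]^2
Ksp = 1.1 x 10^-2 × (2.20 × 10^-2)^2 = 5.3 x 10^-6

Ksp ≈ 5.3 × 10^-6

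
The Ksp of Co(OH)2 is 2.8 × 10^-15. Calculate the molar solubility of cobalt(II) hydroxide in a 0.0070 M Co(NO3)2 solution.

3.2 × 10^-7 M

Co(OH)2(s) ⇌ Co^2+ + 2 OH^-
Ksp = [Co^2+][OH^-]^2
Let s be the molar solubility in this solution. [Co^2+] = 0.0070 + s ≈ 0.0070, [OH^-] = 2s (Ksp is small, so little additional dissolves).
Ksp ≈ 0.0070 × (2s)^2
s = 3.2 × 10^-7 M
Check: s = 3.2 × 10^-7 ≪ 0.0070, so the approximation is valid.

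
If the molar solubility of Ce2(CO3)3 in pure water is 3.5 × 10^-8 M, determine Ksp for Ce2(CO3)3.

5.7 × 10^-36

Ce2(CO3)3(s) ⇌ 2 Ce^3+(aq) + 3 CO3^2-(aq)
With molar solubility s: [Ce^3+] = 2s, [CO3^2-] = 3s.
Ksp = [Ce^3+]^2[CO3^2-]^3
So Ksp = (2s)^2 × (3s)^3 = 108s^5
Ksp = 108 × (3.5 × 10^-8)^5 = 5.7 × 10^-36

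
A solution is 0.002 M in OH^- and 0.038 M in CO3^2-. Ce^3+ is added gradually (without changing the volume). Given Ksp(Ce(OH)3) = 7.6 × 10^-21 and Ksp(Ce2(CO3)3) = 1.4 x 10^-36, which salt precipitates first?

Ce2(CO3)3

Precipitation of each salt starts when its ion product equals its Ksp.
For Ce(OH)3: 7.6 × 10^-21 = (0.002)^3 × [Ce^3+]  ⇒  [Ce^3+] = 9.5 × 10^-13 M.
For Ce2(CO3)3: 1.4 x 10^-36 = (0.038)^3 × [Ce^3+]^2  ⇒  [Ce^3+] = 1.6 x 10^-16 M.
The salt with the lower threshold [Ce^3+] precipitates first: Ce2(CO3)3.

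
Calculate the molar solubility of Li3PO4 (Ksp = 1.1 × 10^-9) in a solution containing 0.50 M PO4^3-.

s ≈ 4.3 × 10^-4 M

Li3PO4(s) <=> 3 Li^+(aq) + PO4^3-(aq)
Ksp = [Li^+]^3[PO4^3-]
If s mol/L dissolves here, [Li^+] = 3s, [PO4^3-] = 0.50 + s ≈ 0.50 (common-ion effect: PO4^3- is already 0.50 M).
Ksp ≈ (3s)^3 × 0.50
s = 4.3 × 10^-4 M
Check: s = 4.3 × 10^-4 ≪ 0.50, so the approximation is valid.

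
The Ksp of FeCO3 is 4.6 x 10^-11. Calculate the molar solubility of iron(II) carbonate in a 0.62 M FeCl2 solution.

FeCO3(s) <=> Fe^2+ + CO3^2-
Ksp = [Fe^2+][CO3^2-]
Let s be the molar solubility in this solution. [Fe^2+] = 0.62 + s ≈ 0.62, [CO3^2-] = s (since Fe^2+ from FeCl2 dominates).
Ksp ≈ 0.62 × s
s = 7.4 × 10^-11 M
Check: s = 7.4 x 10^-11 ≪ 0.62, so the approximation is valid.

7.4e-11 M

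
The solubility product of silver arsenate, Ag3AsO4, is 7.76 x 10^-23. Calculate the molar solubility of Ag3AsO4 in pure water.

1.30e-6 M

Ag3AsO4(s) ⇌ 3 Ag^+ + AsO4^3-
Ksp = [Ag^+]^3[AsO4^3-]
If s mol/L of Ag3AsO4 dissolves, [Ag^+] = 3s and [AsO4^3-] = s.
Substituting: Ksp = (3s)^3s = 27s^4
s^4 = 7.76 x 10^-23 / 27, so s = 1.30 × 10^-6 M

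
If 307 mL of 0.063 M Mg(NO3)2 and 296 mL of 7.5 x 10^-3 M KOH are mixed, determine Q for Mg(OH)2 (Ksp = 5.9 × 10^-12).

Q = 4.3 × 10^-7

Total volume = 307 + 296 = 603 mL.
[Mg^2+] = 6.3 × 10^-2 × (307/603) = 3.21 × 10^-2 M
[OH^-] = 7.5 × 10^-3 × (296/603) = 3.68 x 10^-3 M
Mg(OH)2(s) ⇌ Mg^2+(aq) + 2 OH^-(aq), so Q = [Mg^2+][OH^-]^2
Q = (3.21 x 10^-2)(3.68 x 10^-3)^2 = 4.3 × 10^-7
Q > Ksp, so Mg(OH)2 will precipitate.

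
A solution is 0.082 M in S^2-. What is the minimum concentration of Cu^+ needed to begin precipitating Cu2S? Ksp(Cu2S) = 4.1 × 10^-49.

Cu2S(s) ⇌ 2 Cu^+ + S^2-
Ksp = [Cu^+]^2[S^2-]
Precipitation begins when Q = Ksp. With [S^2-] = 0.082 M:
4.1 × 10^-49 = (0.082) × [Cu^+]^2
[Cu^+] = (4.1 × 10^-49 / 8.2 × 10^-2)^(1/2) = 2.2 x 10^-24 M

2.2e-24 M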